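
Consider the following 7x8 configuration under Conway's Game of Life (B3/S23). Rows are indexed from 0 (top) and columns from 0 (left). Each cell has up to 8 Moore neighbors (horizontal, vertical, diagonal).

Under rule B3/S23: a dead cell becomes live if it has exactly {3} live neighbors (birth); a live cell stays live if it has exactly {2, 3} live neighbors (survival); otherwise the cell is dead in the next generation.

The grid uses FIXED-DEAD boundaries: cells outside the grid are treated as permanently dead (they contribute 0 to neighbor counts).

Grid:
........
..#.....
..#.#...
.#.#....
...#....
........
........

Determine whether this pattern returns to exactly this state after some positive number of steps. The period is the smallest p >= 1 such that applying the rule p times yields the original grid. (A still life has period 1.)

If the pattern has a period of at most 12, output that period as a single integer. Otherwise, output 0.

Answer: 2

Derivation:
Simulating and comparing each generation to the original:
Gen 0 (original, given above): 6 live cells
Gen 1: 6 live cells, differs from original
Gen 2: 6 live cells, MATCHES original -> period = 2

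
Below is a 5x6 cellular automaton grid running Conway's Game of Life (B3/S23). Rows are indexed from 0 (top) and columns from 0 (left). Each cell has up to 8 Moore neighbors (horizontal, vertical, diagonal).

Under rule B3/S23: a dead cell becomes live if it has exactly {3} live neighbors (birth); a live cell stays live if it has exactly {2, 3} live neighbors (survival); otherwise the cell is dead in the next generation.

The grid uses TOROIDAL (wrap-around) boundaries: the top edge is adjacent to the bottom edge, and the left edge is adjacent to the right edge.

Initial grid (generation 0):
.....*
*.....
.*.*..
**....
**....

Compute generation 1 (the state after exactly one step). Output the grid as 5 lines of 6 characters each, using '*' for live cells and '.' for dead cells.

Simulating step by step:
Generation 0 (given above): 8 live cells
Generation 1: 7 live cells
(generation 1 grid is the final answer)

Answer: .*...*
*.....
.**...
......
.*...*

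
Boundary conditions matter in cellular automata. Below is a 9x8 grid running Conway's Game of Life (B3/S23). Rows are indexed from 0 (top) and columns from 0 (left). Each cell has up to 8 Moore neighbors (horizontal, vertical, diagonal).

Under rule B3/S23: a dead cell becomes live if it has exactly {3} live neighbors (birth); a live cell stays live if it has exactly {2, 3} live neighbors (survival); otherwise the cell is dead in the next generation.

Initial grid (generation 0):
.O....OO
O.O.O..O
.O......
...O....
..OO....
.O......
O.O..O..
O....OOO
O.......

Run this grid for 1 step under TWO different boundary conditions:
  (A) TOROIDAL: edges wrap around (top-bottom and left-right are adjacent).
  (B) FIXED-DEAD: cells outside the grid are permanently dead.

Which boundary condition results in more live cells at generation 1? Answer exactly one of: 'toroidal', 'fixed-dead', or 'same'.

Answer: same

Derivation:
Under TOROIDAL boundary, generation 1:
.O....O.
..O...OO
OOOO....
...O....
..OO....
.O.O....
O....O..
O....OO.
.O...O..
Population = 21

Under FIXED-DEAD boundary, generation 1:
.O....OO
O.O...OO
.OOO....
...O....
..OO....
.O.O....
O....O..
O....OO.
......O.
Population = 21

Comparison: toroidal=21, fixed-dead=21 -> same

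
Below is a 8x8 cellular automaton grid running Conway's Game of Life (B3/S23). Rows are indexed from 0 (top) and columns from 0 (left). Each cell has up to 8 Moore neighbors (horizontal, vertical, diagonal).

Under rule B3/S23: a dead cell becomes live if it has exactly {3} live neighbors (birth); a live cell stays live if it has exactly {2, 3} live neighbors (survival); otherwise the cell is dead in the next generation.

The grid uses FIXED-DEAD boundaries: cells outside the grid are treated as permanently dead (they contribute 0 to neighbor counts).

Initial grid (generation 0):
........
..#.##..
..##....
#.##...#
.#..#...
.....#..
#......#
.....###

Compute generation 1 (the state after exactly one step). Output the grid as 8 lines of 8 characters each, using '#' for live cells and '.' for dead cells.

Answer: ........
..#.#...
........
....#...
.####...
........
.....#.#
......##

Derivation:
Simulating step by step:
Generation 0 (given above): 17 live cells
Generation 1: 11 live cells
(generation 1 grid is the final answer)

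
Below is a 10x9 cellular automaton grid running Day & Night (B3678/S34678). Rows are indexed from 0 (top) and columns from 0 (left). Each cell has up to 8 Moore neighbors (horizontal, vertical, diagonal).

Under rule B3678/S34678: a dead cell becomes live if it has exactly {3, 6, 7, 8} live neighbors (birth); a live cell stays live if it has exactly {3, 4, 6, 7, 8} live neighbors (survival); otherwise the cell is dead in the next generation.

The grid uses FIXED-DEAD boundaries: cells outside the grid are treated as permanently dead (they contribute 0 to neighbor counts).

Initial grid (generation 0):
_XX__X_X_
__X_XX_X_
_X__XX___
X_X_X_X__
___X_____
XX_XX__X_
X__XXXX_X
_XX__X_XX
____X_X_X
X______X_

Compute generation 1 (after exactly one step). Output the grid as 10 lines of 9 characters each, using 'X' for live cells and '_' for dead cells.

Answer: ___XX____
__X_XX___
_XX_X____
_X__X____
X__X_X___
___X__X__
X__X_XX_X
________X
_X___XX_X
_________

Derivation:
Simulating step by step:
Generation 0 (given above): 37 live cells
Generation 1: 25 live cells
(generation 1 grid is the final answer)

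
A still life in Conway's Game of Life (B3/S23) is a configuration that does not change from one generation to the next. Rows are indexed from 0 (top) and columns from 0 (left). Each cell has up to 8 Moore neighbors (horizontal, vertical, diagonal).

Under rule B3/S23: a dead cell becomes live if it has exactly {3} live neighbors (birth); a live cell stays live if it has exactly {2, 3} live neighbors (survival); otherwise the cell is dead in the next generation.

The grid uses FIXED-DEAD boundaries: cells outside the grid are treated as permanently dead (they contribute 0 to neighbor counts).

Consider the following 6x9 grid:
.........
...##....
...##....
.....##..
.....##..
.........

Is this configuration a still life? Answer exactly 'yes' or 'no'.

Answer: no

Derivation:
Compute generation 1 and compare to generation 0 (given above):
Generation 1:
.........
...##....
...#.....
......#..
.....##..
.........
Cell (2,4) differs: gen0=1 vs gen1=0 -> NOT a still life.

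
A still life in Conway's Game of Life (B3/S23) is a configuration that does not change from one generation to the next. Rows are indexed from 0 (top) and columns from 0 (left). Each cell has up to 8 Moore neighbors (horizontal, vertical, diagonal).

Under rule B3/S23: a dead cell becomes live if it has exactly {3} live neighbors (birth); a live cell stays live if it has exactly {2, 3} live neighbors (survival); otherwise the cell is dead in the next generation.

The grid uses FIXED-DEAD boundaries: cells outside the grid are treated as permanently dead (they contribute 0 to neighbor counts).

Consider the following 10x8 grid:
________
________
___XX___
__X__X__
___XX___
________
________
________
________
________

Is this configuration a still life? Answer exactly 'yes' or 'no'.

Answer: yes

Derivation:
Compute generation 1 and compare to generation 0 (given above):
Generation 1:
________
________
___XX___
__X__X__
___XX___
________
________
________
________
________
The grids are IDENTICAL -> still life.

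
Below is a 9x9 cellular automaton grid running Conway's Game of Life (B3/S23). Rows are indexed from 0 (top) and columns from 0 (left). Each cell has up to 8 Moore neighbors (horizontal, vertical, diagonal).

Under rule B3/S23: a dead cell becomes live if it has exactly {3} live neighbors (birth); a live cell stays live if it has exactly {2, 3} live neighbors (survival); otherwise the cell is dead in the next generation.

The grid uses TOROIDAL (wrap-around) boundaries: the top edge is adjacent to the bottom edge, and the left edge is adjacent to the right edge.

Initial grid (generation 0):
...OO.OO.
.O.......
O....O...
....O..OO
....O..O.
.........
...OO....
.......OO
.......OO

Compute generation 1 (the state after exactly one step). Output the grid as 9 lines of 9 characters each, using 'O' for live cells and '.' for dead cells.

Simulating step by step:
Generation 0 (given above): 18 live cells
Generation 1: 19 live cells
(generation 1 grid is the final answer)

Answer: ......OOO
....OOO..
O.......O
....OOOOO
.......OO
...OO....
.........
.......OO
.........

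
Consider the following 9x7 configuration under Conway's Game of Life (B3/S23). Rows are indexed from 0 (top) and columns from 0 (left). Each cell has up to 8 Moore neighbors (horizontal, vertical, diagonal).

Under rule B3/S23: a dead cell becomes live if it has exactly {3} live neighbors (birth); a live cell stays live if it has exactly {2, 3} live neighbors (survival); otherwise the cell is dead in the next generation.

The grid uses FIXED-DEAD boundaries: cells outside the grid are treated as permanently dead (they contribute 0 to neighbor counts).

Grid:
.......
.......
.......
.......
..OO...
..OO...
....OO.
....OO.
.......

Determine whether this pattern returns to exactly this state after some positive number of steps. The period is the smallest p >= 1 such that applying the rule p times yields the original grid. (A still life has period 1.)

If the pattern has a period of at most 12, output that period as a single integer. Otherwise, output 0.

Answer: 2

Derivation:
Simulating and comparing each generation to the original:
Gen 0 (original, given above): 8 live cells
Gen 1: 6 live cells, differs from original
Gen 2: 8 live cells, MATCHES original -> period = 2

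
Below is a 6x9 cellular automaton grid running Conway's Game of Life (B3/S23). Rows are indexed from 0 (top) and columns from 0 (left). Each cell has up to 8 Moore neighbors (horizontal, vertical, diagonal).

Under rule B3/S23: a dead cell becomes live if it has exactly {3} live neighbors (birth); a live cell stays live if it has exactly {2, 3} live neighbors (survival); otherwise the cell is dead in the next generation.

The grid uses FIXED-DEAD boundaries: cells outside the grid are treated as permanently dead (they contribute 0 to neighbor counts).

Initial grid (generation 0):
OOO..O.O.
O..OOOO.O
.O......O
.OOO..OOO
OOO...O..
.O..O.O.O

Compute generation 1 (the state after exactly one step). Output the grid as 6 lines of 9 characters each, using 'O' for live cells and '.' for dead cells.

Answer: OOOO.O.O.
O..OOOO.O
OO......O
...O..O.O
O.....O.O
OOO..O.O.

Derivation:
Simulating step by step:
Generation 0 (given above): 27 live cells
Generation 1: 26 live cells
(generation 1 grid is the final answer)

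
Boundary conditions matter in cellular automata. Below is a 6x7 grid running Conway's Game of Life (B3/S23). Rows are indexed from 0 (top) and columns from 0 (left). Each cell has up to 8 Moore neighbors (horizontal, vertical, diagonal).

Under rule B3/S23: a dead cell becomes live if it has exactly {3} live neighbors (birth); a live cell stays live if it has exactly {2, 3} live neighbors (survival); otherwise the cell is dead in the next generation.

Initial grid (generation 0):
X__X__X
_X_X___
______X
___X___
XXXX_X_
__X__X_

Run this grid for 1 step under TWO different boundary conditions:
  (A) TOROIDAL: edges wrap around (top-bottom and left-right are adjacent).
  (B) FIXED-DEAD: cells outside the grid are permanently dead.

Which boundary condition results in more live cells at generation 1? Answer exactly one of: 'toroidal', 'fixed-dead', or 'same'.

Under TOROIDAL boundary, generation 1:
XX_XX_X
__X___X
__X____
XX_XX_X
_X_X__X
_____X_
Population = 17

Under FIXED-DEAD boundary, generation 1:
__X____
__X____
__X____
_X_XX__
_X_X___
__XXX__
Population = 11

Comparison: toroidal=17, fixed-dead=11 -> toroidal

Answer: toroidal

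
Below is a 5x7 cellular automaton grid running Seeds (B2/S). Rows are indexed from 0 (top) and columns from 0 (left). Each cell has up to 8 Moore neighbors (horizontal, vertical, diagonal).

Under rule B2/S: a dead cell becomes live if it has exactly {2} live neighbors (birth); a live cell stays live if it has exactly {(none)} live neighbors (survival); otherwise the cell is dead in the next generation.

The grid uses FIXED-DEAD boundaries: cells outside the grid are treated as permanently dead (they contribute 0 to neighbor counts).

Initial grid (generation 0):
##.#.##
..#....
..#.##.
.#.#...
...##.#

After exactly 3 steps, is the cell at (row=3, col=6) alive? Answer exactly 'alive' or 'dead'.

Simulating step by step:
Generation 0 (given above): 14 live cells
Generation 1: 4 live cells
....#..
#......
.......
......#
.....#.
Generation 2: 2 live cells
.......
.......
.......
.....#.
......#
Generation 3: 2 live cells
.......
.......
.......
......#
.....#.

Cell (3,6) at generation 3: 1 -> alive

Answer: alive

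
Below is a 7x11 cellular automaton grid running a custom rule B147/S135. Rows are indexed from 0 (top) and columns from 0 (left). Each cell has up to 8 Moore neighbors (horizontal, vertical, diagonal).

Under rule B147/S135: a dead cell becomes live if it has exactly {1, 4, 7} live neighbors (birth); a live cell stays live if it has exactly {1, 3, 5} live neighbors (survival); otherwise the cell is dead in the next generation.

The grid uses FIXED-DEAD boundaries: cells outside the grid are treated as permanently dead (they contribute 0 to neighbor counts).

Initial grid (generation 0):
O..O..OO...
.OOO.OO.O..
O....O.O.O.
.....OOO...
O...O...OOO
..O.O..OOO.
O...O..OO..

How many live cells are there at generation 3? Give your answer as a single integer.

Simulating step by step:
Generation 0 (given above): 31 live cells
Generation 1: 32 live cells
O.O...OO.O.
.OO.OOO.O.O
O...O.O.OOO
...O.O.O.O.
..O..OO.O..
...O.....O.
..O.O..O..O
Generation 2: 25 live cells
OO...OOO...
...O.O....O
O..O.....OO
O...O......
.O..O.O.O..
...O.......
.OO.OOO...O
Generation 3: 28 live cells
OO.O..OOOOO
...OO.O....
O...O.O.O..
......O....
.O.......O.
..OOO...O.O
OO....OO.O.
Population at generation 3: 28

Answer: 28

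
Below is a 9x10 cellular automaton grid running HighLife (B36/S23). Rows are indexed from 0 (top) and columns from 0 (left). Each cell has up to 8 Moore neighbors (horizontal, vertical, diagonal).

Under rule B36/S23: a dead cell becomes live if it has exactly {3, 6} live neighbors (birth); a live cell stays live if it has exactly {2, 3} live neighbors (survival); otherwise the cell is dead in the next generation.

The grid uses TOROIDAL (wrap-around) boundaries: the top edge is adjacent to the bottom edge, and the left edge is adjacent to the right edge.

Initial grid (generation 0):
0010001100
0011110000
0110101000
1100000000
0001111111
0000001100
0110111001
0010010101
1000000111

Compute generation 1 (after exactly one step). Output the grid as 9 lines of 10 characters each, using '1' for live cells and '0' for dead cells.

Simulating step by step:
Generation 0 (given above): 36 live cells
Generation 1: 37 live cells
(generation 1 grid is the final answer)

Answer: 0110111101
0000100100
1000100000
1100000011
1000110011
1010000001
1111100000
0011110110
1100000001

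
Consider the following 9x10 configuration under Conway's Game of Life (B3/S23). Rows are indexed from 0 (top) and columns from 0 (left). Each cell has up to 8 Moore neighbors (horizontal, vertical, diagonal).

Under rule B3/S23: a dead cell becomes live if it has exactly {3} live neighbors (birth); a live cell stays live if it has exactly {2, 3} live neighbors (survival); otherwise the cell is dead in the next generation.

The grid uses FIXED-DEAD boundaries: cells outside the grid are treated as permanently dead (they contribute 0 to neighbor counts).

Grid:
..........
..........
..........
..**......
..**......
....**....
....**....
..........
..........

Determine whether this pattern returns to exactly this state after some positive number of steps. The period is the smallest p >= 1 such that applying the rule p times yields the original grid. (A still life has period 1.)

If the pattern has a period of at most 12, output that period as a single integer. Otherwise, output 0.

Simulating and comparing each generation to the original:
Gen 0 (original, given above): 8 live cells
Gen 1: 6 live cells, differs from original
Gen 2: 8 live cells, MATCHES original -> period = 2

Answer: 2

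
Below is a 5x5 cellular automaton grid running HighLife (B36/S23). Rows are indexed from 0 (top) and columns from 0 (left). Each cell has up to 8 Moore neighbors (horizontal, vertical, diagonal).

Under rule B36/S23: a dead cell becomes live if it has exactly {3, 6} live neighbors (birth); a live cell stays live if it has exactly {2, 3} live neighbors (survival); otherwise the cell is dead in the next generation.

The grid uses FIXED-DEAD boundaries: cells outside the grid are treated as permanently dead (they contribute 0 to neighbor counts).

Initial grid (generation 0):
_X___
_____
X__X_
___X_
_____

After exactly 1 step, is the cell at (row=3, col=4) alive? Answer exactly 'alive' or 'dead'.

Answer: dead

Derivation:
Simulating step by step:
Generation 0 (given above): 4 live cells
Generation 1: 0 live cells
_____
_____
_____
_____
_____

Cell (3,4) at generation 1: 0 -> dead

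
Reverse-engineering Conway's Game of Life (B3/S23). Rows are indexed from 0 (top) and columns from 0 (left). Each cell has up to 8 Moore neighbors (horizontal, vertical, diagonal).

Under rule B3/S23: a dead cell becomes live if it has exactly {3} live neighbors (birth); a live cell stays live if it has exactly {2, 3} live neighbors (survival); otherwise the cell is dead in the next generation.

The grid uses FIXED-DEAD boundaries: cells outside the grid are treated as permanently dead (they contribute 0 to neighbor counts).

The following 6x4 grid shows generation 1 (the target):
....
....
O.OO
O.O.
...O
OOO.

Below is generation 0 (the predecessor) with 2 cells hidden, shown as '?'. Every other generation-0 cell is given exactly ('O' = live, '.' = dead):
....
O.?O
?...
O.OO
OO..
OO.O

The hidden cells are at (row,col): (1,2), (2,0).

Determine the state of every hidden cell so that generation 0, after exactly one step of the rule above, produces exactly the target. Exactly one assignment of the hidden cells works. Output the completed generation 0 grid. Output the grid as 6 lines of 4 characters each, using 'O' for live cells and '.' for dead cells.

Hidden generation-0 cells (in order): (1,2), (2,0).
A hidden cell only influences target cells in its own 3x3 neighborhood. Try each of the 2^2 = 4 assignments, step the completed generation 0 forward once under B3/S23, and compare with the target:
  (1,2)=. (2,0)=. -> step gives (2,0)='.' but target has 'O' -> reject
  (1,2)=. (2,0)=O -> step reproduces the target at every cell -> ACCEPT
  (1,2)=O (2,0)=. -> step gives (2,0)='.' but target has 'O' -> reject
  (1,2)=O (2,0)=O -> step gives (1,1)='O' but target has '.' -> reject
Unique solution: (1,2)=dead, (2,0)=live.
Check: live-neighbor counts of every cell in the completed generation 0:
1111
1210
2433
3521
4553
3330
Applying B3/S23 to generation 0 with these counts gives:
....
....
O.OO
O.O.
...O
OOO.
which matches the target exactly.

Answer: ....
O..O
O...
O.OO
OO..
OO.O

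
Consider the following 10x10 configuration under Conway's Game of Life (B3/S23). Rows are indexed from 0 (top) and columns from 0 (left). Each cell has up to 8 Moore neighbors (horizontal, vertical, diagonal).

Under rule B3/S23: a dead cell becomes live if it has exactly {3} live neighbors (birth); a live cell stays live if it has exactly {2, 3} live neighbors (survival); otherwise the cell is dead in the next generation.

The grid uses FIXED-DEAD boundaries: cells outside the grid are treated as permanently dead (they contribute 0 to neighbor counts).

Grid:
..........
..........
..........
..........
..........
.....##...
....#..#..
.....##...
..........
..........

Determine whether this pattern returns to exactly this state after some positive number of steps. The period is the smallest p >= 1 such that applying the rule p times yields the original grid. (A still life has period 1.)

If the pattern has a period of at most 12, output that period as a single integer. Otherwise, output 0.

Answer: 1

Derivation:
Simulating and comparing each generation to the original:
Gen 0 (original, given above): 6 live cells
Gen 1: 6 live cells, MATCHES original -> period = 1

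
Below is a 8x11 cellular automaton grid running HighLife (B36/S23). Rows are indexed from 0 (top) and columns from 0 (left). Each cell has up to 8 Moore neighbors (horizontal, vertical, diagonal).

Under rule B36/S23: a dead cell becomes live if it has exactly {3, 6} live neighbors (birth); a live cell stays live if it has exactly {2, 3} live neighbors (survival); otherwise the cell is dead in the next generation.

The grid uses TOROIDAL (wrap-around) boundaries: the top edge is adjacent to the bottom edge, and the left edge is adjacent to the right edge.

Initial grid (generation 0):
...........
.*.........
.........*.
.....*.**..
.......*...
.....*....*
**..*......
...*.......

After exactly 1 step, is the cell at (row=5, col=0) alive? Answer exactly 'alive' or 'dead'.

Answer: alive

Derivation:
Simulating step by step:
Generation 0 (given above): 12 live cells
Generation 1: 9 live cells
...........
...........
........*..
......***..
.......**..
*..........
*...*......
...........

Cell (5,0) at generation 1: 1 -> alive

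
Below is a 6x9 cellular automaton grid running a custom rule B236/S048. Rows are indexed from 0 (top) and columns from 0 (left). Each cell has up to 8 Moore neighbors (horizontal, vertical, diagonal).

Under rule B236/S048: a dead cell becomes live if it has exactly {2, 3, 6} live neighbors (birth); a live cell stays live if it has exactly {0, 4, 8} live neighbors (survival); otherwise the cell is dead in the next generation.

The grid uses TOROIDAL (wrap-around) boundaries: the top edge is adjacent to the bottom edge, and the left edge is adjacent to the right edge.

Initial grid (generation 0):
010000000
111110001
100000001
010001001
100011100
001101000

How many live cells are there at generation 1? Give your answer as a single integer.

Answer: 24

Derivation:
Simulating step by step:
Generation 0 (given above): 19 live cells
Generation 1: 24 live cells
011001001
010000010
000111011
000010110
011111011
110000100
Population at generation 1: 24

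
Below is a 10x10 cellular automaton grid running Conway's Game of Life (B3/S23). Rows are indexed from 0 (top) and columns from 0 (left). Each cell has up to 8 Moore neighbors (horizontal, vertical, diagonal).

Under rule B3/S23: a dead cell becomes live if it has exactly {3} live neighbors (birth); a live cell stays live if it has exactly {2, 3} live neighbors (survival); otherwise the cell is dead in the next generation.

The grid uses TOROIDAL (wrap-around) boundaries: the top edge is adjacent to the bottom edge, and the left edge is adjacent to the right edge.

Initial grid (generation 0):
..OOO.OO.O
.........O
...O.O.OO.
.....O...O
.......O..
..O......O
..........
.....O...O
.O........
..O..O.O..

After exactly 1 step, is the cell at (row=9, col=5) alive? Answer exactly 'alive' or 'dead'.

Simulating step by step:
Generation 0 (given above): 22 live cells
Generation 1: 23 live cells
..OOOOOO..
..O..O...O
....O.O.OO
....O..O..
........O.
..........
..........
..........
......O...
.OO.OO.OO.

Cell (9,5) at generation 1: 1 -> alive

Answer: alive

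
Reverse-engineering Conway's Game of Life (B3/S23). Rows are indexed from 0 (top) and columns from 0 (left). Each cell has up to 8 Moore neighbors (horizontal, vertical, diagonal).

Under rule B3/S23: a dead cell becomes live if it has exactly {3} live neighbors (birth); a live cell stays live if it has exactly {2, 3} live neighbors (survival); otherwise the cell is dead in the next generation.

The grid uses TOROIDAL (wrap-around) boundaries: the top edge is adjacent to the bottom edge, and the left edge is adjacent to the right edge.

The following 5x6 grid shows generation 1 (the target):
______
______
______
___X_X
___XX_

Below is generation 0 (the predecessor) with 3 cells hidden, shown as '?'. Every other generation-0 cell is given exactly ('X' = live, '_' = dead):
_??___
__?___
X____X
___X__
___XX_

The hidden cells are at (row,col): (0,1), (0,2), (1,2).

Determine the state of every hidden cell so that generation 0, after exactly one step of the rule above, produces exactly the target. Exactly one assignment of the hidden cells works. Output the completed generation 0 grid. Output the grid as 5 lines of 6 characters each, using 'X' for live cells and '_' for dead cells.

Answer: ______
______
X____X
___X__
___XX_

Derivation:
Hidden generation-0 cells (in order): (0,1), (0,2), (1,2).
A hidden cell only influences target cells in its own 3x3 neighborhood. Try each of the 2^3 = 8 assignments, step the completed generation 0 forward once under B3/S23, and compare with the target:
  (0,1)=_ (0,2)=_ (1,2)=_ -> step reproduces the target at every cell -> ACCEPT
  (0,1)=_ (0,2)=_ (1,2)=X -> step gives (0,3)='X' but target has '_' -> reject
  (0,1)=_ (0,2)=X (1,2)=_ -> step gives (0,3)='X' but target has '_' -> reject
  (0,1)=_ (0,2)=X (1,2)=X -> step gives (0,2)='X' but target has '_' -> reject
  (0,1)=X (0,2)=_ (1,2)=_ -> step gives (1,0)='X' but target has '_' -> reject
  (0,1)=X (0,2)=_ (1,2)=X -> step gives (0,2)='X' but target has '_' -> reject
  (0,1)=X (0,2)=X (1,2)=_ -> step gives (0,2)='X' but target has '_' -> reject
  (0,1)=X (0,2)=X (1,2)=X -> step gives (0,1)='X' but target has '_' -> reject
Unique solution: (0,1)=dead, (0,2)=dead, (1,2)=dead.
Check: live-neighbor counts of every cell in the completed generation 0:
001221
210012
111121
212243
002221
Applying B3/S23 to generation 0 with these counts gives:
______
______
______
___X_X
___XX_
which matches the target exactly.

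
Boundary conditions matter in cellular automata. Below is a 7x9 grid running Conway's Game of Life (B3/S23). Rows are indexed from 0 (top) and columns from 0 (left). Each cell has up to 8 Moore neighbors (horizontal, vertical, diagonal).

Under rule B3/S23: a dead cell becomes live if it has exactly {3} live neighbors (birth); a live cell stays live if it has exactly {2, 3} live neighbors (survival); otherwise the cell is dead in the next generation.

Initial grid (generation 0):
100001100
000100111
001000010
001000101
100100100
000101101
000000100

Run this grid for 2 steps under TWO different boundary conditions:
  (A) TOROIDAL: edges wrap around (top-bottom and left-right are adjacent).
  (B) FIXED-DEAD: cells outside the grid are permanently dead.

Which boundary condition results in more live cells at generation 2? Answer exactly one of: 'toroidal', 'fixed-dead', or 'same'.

Under TOROIDAL boundary, generation 2:
000011000
000010000
110110010
000001001
100000101
000000110
000010100
Population = 17

Under FIXED-DEAD boundary, generation 2:
000001100
000011100
010110000
010001000
010000110
000000000
000010010
Population = 15

Comparison: toroidal=17, fixed-dead=15 -> toroidal

Answer: toroidal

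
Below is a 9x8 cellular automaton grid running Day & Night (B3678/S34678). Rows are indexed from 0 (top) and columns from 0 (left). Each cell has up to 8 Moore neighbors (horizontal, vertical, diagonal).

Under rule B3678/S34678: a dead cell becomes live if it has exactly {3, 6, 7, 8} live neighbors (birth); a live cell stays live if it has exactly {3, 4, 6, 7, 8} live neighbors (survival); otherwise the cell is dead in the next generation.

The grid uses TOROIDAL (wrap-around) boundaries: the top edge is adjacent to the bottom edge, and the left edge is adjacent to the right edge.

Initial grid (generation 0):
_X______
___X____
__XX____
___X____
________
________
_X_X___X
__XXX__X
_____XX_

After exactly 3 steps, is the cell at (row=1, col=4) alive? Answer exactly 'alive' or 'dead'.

Answer: alive

Derivation:
Simulating step by step:
Generation 0 (given above): 14 live cells
Generation 1: 15 live cells
________
________
__XXX___
__X_____
________
________
X__XX___
X_XXXX__
__XXX___
Generation 2: 16 live cells
___X____
___X____
___X____
________
________
________
_XXXXX__
__XXXX__
_XX_XX__
Generation 3: 15 live cells
___X____
__X_X___
________
________
________
__XXX___
__X__X__
__XXX_X_
__XX_X__

Cell (1,4) at generation 3: 1 -> alive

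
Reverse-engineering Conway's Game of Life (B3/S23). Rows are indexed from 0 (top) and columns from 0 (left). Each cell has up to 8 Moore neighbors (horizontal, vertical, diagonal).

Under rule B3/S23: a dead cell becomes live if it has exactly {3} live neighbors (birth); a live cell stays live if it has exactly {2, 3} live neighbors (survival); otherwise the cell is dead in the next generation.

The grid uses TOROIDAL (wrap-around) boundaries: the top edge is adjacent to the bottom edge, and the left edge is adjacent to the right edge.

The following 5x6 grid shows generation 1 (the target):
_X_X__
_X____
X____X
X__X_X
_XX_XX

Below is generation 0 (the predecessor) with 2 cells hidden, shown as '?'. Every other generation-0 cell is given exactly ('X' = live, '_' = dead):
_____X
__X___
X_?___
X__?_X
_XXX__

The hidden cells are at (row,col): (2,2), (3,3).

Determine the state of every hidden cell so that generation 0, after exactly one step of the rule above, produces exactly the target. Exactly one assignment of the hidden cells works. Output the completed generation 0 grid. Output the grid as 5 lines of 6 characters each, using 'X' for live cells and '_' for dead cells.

Hidden generation-0 cells (in order): (2,2), (3,3).
A hidden cell only influences target cells in its own 3x3 neighborhood. Try each of the 2^2 = 4 assignments, step the completed generation 0 forward once under B3/S23, and compare with the target:
  (2,2)=_ (3,3)=_ -> step gives (1,1)='_' but target has 'X' -> reject
  (2,2)=_ (3,3)=X -> step gives (1,1)='_' but target has 'X' -> reject
  (2,2)=X (3,3)=_ -> step reproduces the target at every cell -> ACCEPT
  (2,2)=X (3,3)=X -> step gives (2,2)='X' but target has '_' -> reject
Unique solution: (2,2)=live, (3,3)=dead.
Check: live-neighbor counts of every cell in the completed generation 0:
234320
231212
241213
354322
422133
Applying B3/S23 to generation 0 with these counts gives:
_X_X__
_X____
X____X
X__X_X
_XX_XX
which matches the target exactly.

Answer: _____X
__X___
X_X___
X____X
_XXX__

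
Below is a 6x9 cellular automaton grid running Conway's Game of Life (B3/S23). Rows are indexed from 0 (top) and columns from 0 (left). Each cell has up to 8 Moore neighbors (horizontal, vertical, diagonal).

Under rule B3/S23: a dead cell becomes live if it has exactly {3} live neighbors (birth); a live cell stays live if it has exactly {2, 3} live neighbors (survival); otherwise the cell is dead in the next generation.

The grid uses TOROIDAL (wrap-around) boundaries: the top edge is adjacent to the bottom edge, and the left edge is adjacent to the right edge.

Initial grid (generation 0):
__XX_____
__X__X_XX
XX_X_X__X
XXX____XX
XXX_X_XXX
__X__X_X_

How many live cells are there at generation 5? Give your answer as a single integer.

Answer: 17

Derivation:
Simulating step by step:
Generation 0 (given above): 26 live cells
Generation 1: 18 live cells
_XXXX__XX
______XXX
___XX____
____XX___
_____X___
X___XX_X_
Generation 2: 19 live cells
_XXXX____
X____XX_X
___XX_XX_
___X_X___
_________
XXX__X_X_
Generation 3: 19 live cells
___XX__X_
XX____X_X
___X___XX
___X_XX__
_XX_X_X__
X___X____
Generation 4: 24 live cells
_X_XXX_X_
X_XXX_X__
__X_XX__X
___X_XX__
_XX_X_X__
_XX_X____
Generation 5: 17 live cells
X_____X__
X_____XXX
_XX____X_
_X____XX_
_X__X_X__
X_____X__
Population at generation 5: 17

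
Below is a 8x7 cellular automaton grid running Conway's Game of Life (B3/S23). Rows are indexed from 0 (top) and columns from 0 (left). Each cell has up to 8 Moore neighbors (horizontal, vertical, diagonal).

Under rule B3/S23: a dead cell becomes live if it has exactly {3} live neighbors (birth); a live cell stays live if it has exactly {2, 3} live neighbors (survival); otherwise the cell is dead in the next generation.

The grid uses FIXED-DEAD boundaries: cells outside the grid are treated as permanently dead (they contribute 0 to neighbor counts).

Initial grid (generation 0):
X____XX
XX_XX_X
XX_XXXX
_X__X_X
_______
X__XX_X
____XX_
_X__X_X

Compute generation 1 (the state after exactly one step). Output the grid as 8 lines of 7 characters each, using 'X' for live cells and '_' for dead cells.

Answer: XX__XXX
___X___
______X
XXXXX_X
___XX__
___XX__
______X
____X__

Derivation:
Simulating step by step:
Generation 0 (given above): 26 live cells
Generation 1: 19 live cells
(generation 1 grid is the final answer)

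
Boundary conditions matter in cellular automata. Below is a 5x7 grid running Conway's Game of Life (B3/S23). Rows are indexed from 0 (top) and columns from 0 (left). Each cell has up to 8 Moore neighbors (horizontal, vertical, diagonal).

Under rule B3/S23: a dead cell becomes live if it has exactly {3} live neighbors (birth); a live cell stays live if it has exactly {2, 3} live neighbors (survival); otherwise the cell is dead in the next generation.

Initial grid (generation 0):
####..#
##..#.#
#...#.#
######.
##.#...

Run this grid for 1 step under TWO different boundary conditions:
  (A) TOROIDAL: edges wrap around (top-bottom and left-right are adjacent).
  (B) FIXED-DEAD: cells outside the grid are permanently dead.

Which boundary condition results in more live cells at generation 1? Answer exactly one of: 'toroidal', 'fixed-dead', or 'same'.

Answer: fixed-dead

Derivation:
Under TOROIDAL boundary, generation 1:
...###.
....#..
.......
.....#.
.....#.
Population = 6

Under FIXED-DEAD boundary, generation 1:
#.##.#.
....#.#
......#
.....#.
#..#...
Population = 10

Comparison: toroidal=6, fixed-dead=10 -> fixed-dead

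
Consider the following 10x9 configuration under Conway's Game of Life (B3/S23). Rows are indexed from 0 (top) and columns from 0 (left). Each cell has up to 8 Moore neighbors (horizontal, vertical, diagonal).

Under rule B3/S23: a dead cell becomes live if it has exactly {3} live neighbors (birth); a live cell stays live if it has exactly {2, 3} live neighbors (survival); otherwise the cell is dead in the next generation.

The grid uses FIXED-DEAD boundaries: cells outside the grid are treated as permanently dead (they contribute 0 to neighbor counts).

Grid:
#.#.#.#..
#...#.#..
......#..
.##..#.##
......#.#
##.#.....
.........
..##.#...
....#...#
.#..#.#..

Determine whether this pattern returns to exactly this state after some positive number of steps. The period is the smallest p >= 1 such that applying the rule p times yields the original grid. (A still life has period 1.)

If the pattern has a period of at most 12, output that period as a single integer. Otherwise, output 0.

Answer: 0

Derivation:
Simulating and comparing each generation to the original:
Gen 0 (original, given above): 26 live cells
Gen 1: 21 live cells, differs from original
Gen 2: 16 live cells, differs from original
Gen 3: 14 live cells, differs from original
Gen 4: 14 live cells, differs from original
Gen 5: 18 live cells, differs from original
Gen 6: 19 live cells, differs from original
Gen 7: 19 live cells, differs from original
Gen 8: 26 live cells, differs from original
Gen 9: 24 live cells, differs from original
Gen 10: 22 live cells, differs from original
Gen 11: 23 live cells, differs from original
Gen 12: 23 live cells, differs from original
No period found within 12 steps.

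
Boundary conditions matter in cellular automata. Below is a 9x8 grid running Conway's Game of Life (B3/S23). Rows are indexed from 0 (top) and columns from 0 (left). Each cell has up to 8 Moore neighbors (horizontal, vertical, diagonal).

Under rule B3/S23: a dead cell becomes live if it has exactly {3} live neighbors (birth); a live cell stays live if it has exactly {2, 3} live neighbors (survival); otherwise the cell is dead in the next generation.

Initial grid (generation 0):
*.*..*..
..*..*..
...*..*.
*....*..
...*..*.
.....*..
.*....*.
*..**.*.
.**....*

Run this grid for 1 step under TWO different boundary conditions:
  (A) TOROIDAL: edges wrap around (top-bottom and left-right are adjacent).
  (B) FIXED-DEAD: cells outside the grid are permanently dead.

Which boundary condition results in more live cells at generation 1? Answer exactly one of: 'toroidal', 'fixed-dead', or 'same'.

Answer: toroidal

Derivation:
Under TOROIDAL boundary, generation 1:
*.**..*.
.******.
....***.
....****
....***.
.....**.
....*.**
*..*.**.
..*.****
Population = 34

Under FIXED-DEAD boundary, generation 1:
.*......
.******.
....***.
....***.
....***.
.....**.
....*.*.
*..*.***
.***....
Population = 28

Comparison: toroidal=34, fixed-dead=28 -> toroidal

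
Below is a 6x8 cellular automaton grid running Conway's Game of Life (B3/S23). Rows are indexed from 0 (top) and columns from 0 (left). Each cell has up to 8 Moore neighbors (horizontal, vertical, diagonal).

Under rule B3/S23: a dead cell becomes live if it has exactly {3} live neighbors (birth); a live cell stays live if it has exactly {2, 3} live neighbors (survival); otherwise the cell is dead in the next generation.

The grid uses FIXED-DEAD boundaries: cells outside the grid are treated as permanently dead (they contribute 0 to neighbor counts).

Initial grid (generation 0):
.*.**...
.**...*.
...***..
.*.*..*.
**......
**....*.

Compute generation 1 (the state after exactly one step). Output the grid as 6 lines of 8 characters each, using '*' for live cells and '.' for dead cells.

Simulating step by step:
Generation 0 (given above): 17 live cells
Generation 1: 14 live cells
(generation 1 grid is the final answer)

Answer: .*.*....
.*......
.*.****.
**.*.*..
........
**......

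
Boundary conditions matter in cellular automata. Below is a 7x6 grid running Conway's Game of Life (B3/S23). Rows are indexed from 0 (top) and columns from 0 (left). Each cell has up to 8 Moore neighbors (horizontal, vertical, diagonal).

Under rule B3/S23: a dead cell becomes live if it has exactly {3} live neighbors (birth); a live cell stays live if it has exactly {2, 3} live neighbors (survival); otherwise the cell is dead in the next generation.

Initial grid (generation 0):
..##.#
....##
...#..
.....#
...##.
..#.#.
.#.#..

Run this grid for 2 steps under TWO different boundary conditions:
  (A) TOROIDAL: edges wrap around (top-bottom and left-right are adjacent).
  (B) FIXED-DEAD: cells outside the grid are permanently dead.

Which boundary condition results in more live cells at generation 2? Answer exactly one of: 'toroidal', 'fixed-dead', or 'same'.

Under TOROIDAL boundary, generation 2:
#.####
.###.#
....#.
...#.#
..#..#
..#.##
##..##
Population = 21

Under FIXED-DEAD boundary, generation 2:
....#.
.....#
....#.
...#.#
..#..#
..#..#
..##..
Population = 11

Comparison: toroidal=21, fixed-dead=11 -> toroidal

Answer: toroidal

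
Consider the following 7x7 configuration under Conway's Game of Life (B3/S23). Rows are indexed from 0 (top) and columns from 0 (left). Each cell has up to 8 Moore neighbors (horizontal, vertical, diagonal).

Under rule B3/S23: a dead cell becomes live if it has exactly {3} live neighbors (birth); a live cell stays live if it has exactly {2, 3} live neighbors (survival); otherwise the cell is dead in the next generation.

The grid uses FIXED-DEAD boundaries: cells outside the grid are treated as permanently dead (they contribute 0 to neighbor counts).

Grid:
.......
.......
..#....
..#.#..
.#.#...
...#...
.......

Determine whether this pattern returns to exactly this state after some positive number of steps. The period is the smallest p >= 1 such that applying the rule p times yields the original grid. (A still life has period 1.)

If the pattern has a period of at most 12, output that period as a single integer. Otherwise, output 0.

Answer: 2

Derivation:
Simulating and comparing each generation to the original:
Gen 0 (original, given above): 6 live cells
Gen 1: 6 live cells, differs from original
Gen 2: 6 live cells, MATCHES original -> period = 2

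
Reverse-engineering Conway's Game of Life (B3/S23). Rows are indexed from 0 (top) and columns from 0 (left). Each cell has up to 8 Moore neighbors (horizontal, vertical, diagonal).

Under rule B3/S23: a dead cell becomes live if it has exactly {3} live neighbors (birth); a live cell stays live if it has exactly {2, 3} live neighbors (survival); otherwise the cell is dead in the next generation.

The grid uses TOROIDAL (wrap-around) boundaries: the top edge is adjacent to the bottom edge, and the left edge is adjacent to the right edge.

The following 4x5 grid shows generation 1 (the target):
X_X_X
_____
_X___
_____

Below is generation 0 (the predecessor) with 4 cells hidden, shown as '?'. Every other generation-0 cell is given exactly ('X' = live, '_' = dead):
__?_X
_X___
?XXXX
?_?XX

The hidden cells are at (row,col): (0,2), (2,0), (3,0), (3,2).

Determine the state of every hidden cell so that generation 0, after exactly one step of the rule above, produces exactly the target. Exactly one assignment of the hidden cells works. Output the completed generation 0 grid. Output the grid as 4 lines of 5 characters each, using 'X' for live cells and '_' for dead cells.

Answer: __X_X
_X___
XXXXX
___XX

Derivation:
Hidden generation-0 cells (in order): (0,2), (2,0), (3,0), (3,2).
A hidden cell only influences target cells in its own 3x3 neighborhood. Try each of the 2^4 = 16 assignments, step the completed generation 0 forward once under B3/S23, and compare with the target:
  (0,2)=_ (2,0)=_ (3,0)=_ (3,2)=_ -> step gives (0,2)='_' but target has 'X' -> reject
  (0,2)=_ (2,0)=_ (3,0)=_ (3,2)=X -> step gives (1,1)='X' but target has '_' -> reject
  (0,2)=_ (2,0)=_ (3,0)=X (3,2)=_ -> step gives (0,0)='_' but target has 'X' -> reject
  (0,2)=_ (2,0)=_ (3,0)=X (3,2)=X -> step gives (0,0)='_' but target has 'X' -> reject
  (0,2)=_ (2,0)=X (3,0)=_ (3,2)=_ -> step gives (0,2)='_' but target has 'X' -> reject
  (0,2)=_ (2,0)=X (3,0)=_ (3,2)=X -> step gives (1,1)='X' but target has '_' -> reject
  (0,2)=_ (2,0)=X (3,0)=X (3,2)=_ -> step gives (0,0)='_' but target has 'X' -> reject
  (0,2)=_ (2,0)=X (3,0)=X (3,2)=X -> step gives (0,0)='_' but target has 'X' -> reject
  (0,2)=X (2,0)=_ (3,0)=_ (3,2)=_ -> step gives (1,1)='X' but target has '_' -> reject
  (0,2)=X (2,0)=_ (3,0)=_ (3,2)=X -> step gives (0,1)='X' but target has '_' -> reject
  (0,2)=X (2,0)=_ (3,0)=X (3,2)=_ -> step gives (0,0)='_' but target has 'X' -> reject
  (0,2)=X (2,0)=_ (3,0)=X (3,2)=X -> step gives (0,0)='_' but target has 'X' -> reject
  (0,2)=X (2,0)=X (3,0)=_ (3,2)=_ -> step reproduces the target at every cell -> ACCEPT
  (0,2)=X (2,0)=X (3,0)=_ (3,2)=X -> step gives (0,1)='X' but target has '_' -> reject
  (0,2)=X (2,0)=X (3,0)=X (3,2)=_ -> step gives (0,0)='_' but target has 'X' -> reject
  (0,2)=X (2,0)=X (3,0)=X (3,2)=X -> step gives (0,0)='_' but target has 'X' -> reject
Unique solution: (0,2)=live, (2,0)=live, (3,0)=dead, (3,2)=dead.
Check: live-neighbor counts of every cell in the completed generation 0:
32242
54554
43444
54565
Applying B3/S23 to generation 0 with these counts gives:
X_X_X
_____
_X___
_____
which matches the target exactly.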